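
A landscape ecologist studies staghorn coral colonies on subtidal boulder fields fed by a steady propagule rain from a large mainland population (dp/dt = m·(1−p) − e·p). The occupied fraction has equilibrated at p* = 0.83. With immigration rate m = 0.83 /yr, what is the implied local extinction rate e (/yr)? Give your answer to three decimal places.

At equilibrium m(1−p*) = e·p*, so e = m(1−p*)/p*.
e = 0.83 × 0.1700 / 0.83 = 0.1700.

0.170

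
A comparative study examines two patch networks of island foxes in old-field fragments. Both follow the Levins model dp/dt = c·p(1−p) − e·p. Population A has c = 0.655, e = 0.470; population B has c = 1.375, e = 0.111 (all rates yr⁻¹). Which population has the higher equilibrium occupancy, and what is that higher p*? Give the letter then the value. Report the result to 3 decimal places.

B, 0.919

A: p*_A = 1 − 0.470/0.655 = 0.2824.
B: p*_B = 1 − 0.111/1.375 = 0.9193.
B is higher at 0.9193.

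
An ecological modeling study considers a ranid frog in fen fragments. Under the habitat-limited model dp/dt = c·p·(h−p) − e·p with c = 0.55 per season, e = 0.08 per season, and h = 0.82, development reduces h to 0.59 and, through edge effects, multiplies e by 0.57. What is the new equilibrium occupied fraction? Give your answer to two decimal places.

0.51

Before: p* = h − e/c = 0.82 − 0.08/0.55 = 0.82 − 0.1455 = 0.6745.
After: c = 0.55, e = 0.0456, h = 0.59; p* = 0.59 − 0.0456/0.55 = 0.5071.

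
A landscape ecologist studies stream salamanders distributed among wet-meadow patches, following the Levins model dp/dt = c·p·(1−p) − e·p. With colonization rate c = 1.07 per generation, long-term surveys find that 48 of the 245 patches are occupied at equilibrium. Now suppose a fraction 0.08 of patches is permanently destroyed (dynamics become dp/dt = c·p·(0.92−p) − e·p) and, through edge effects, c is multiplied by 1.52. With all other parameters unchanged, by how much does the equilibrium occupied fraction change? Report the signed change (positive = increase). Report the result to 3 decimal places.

Observed p* = 48/245 = 0.19592.
Balance c(1−p*) = e gives e = 1.07×(1 − 0.19592) = 0.86037.
New p* = 0.92 − e/c = 0.92 − 0.86037/1.62640 = 0.39100.
Δp* = 0.39100 − 0.19592 = +0.19508.

0.195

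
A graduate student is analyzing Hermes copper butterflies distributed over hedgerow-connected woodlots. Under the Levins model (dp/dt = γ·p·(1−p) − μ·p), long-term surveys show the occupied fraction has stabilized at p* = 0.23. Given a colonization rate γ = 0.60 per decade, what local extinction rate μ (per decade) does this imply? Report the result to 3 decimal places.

At equilibrium γ(1−p*) = μ.
μ = 0.60 × (1 − 0.23) = 0.60 × 0.7700 = 0.4620.

0.462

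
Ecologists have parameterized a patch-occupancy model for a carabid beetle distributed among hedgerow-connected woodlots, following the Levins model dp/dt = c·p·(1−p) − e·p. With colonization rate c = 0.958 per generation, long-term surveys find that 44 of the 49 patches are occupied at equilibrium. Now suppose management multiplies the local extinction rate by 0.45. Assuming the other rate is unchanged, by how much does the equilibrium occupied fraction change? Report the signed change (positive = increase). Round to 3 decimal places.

0.056

Observed p* = 44/49 = 0.89796.
Balance c(1−p*) = e gives e = 0.958×(1 − 0.89796) = 0.09775.
New p* = 1 − e/c = 1 − 0.04399/0.95800 = 0.95408.
Δp* = 0.95408 − 0.89796 = +0.05612.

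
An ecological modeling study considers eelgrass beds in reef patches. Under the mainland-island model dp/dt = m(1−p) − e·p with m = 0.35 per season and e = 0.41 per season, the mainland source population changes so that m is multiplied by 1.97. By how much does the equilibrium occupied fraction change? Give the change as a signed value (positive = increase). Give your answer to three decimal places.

0.167

Before: p* = 0.35/(0.35+0.41) = 0.4605.
After: m = 0.6895, e = 0.41; p* = 0.6895/1.0995 = 0.6271.
Δp* = 0.6271 − 0.4605 = +0.1666.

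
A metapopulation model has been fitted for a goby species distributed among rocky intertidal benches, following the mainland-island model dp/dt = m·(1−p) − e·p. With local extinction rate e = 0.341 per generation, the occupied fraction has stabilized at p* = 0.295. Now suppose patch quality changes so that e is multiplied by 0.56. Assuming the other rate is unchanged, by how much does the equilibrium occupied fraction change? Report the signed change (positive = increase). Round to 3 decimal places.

0.133

Balance m(1−p*) = e·p* gives m = e·p*/(1−p*) = 0.341×0.29500/0.70500 = 0.14269.
New p* = m/(m+e) = 0.14269/(0.14269+0.19096) = 0.42766.
Δp* = 0.42766 − 0.29500 = +0.13266.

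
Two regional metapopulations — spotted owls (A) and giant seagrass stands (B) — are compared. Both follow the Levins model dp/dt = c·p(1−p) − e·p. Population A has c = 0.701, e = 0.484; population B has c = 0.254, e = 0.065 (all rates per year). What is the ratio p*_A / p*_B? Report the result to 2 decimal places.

A: p*_A = 1 − 0.484/0.701 = 0.3096.
B: p*_B = 1 − 0.065/0.254 = 0.7441.
p*_A / p*_B = 0.3096/0.7441 = 0.4160.

0.42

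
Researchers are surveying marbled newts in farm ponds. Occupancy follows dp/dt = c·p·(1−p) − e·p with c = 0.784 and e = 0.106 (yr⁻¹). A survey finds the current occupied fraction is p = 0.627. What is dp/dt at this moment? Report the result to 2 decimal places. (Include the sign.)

Colonization term: c·p·(1−p) = 0.784×0.627×0.3730 = 0.18335.
Extinction term: e·p = 0.06646.
dp/dt = 0.18335 − 0.06646 = 0.11689.

0.12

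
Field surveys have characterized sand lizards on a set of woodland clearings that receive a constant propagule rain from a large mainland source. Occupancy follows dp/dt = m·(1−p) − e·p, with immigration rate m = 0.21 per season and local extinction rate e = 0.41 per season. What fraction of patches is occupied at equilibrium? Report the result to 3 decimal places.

0.339

Setting dp/dt = 0: m − m·p* = e·p*, so m = (m+e)·p*.
p* = m/(m+e) = 0.21/(0.21+0.41) = 0.21/0.6200 = 0.3387.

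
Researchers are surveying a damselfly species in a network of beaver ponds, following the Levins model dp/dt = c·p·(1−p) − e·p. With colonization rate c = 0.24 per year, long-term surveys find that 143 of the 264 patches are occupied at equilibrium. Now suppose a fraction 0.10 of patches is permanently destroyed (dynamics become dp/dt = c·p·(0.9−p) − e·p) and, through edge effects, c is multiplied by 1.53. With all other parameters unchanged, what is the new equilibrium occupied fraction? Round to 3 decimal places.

Observed p* = 143/264 = 0.54167.
Balance c(1−p*) = e gives e = 0.24×(1 − 0.54167) = 0.11000.
New p* = 0.9 − e/c = 0.9 − 0.11000/0.36720 = 0.60044.

0.600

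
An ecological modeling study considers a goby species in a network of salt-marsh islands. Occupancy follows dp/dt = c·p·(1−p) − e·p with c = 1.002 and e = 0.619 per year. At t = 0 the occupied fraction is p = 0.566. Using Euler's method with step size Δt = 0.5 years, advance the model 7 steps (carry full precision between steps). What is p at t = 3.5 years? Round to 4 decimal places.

0.4100

Update rule: p ← p + [c·p·(1−p) − e·p]·Δt with Δt = 0.5.
p: 0.56600 → 0.51389  (Δp = -0.05211)
p: 0.51389 → 0.47999  (Δp = -0.03390)
p: 0.47999 → 0.45649  (Δp = -0.02351)
p: 0.45649 → 0.43950  (Δp = -0.01698)
p: 0.43950 → 0.42689  (Δp = -0.01261)
p: 0.42689 → 0.41734  (Δp = -0.00955)
p: 0.41734 → 0.41000  (Δp = -0.00734)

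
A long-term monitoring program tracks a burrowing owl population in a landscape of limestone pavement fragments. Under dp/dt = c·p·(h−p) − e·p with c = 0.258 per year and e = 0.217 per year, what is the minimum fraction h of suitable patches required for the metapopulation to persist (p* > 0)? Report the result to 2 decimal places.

p* = h − e/c is positive only when h > e/c.
h_min = e/c = 0.217/0.258 = 0.8411.

0.84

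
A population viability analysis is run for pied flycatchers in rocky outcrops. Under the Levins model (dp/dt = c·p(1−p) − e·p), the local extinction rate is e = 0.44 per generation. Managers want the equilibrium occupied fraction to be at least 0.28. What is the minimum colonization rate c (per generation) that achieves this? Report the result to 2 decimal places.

0.61

p* = 1 − e/c ≥ 0.28 requires e/c ≤ 0.7200, i.e. c ≥ e/0.7200.
c_min = 0.44/0.7200 = 0.6111.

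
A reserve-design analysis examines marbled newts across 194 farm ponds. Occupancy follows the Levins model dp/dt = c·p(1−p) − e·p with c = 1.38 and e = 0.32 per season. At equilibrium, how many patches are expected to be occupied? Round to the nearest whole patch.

p* = 1 − e/c = 1 − 0.32/1.38 = 0.7681.
Expected occupied patches = N × p* = 194 × 0.7681 = 149.01 ≈ 149.

149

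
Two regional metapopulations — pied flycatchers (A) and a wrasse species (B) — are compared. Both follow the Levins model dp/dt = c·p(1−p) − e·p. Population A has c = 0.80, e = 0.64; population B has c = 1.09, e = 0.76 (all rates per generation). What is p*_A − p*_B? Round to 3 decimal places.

-0.103

A: p*_A = 1 − 0.64/0.80 = 0.2000.
B: p*_B = 1 − 0.76/1.09 = 0.3028.
p*_A − p*_B = 0.2000 − 0.3028 = -0.1028.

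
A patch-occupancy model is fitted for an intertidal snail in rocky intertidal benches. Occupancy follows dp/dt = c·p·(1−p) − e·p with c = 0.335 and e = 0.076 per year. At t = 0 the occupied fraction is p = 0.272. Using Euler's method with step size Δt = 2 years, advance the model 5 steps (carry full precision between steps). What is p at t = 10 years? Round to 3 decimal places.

0.697

Update rule: p ← p + [c·p·(1−p) − e·p]·Δt with Δt = 2.
t = 2: p = 0.27200 + (+0.09133) = 0.36333
t = 4: p = 0.36333 + (+0.09976) = 0.46309
t = 6: p = 0.46309 + (+0.09620) = 0.55928
t = 8: p = 0.55928 + (+0.08013) = 0.63942
t = 10: p = 0.63942 + (+0.05729) = 0.69670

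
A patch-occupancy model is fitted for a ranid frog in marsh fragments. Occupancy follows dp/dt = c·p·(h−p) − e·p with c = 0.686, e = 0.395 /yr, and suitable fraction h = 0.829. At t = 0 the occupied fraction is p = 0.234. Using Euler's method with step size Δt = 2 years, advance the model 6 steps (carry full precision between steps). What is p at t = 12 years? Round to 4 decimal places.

Update rule: p ← p + [c·p·(h−p) − e·p]·Δt with Δt = 2.
  1  |  dp/dt·Δt = +0.006164  |  p_1 = 0.240164
  2  |  dp/dt·Δt = +0.004295  |  p_2 = 0.244459
  3  |  dp/dt·Δt = +0.002931  |  p_3 = 0.247390
  4  |  dp/dt·Δt = +0.001971  |  p_4 = 0.249361
  5  |  dp/dt·Δt = +0.001313  |  p_5 = 0.250674
  6  |  dp/dt·Δt = +0.000868  |  p_6 = 0.251542

0.2515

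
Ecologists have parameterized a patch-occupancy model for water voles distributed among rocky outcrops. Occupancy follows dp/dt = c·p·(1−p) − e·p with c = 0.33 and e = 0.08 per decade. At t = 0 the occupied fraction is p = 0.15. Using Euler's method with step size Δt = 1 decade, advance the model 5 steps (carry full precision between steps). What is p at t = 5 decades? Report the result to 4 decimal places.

Update rule: p ← p + [c·p·(1−p) − e·p]·Δt with Δt = 1.
  1  |  dp/dt·Δt = +0.030075  |  p_1 = 0.180075
  2  |  dp/dt·Δt = +0.034318  |  p_2 = 0.214393
  3  |  dp/dt·Δt = +0.038430  |  p_3 = 0.252823
  4  |  dp/dt·Δt = +0.042112  |  p_4 = 0.294935
  5  |  dp/dt·Δt = +0.045028  |  p_5 = 0.339963

0.3400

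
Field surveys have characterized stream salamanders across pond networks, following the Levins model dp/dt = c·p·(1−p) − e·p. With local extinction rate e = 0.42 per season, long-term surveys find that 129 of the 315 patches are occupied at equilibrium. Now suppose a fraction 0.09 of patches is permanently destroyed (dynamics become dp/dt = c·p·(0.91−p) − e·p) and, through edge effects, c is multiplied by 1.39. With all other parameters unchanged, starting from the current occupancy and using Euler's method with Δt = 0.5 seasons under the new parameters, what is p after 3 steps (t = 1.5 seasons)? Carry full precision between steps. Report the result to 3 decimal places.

0.448

Observed p* = 129/315 = 0.40952.
Balance c(1−p*) = e gives c = e/(1 − 0.40952) = 0.42/0.59048 = 0.71129.
Starting from p₀ = 0.40952; update p ← p + (dp/dt)·Δt with the new parameters.
p: 0.40952 → 0.42484  (Δp = +0.01532)
p: 0.42484 → 0.43752  (Δp = +0.01268)
p: 0.43752 → 0.44783  (Δp = +0.01031)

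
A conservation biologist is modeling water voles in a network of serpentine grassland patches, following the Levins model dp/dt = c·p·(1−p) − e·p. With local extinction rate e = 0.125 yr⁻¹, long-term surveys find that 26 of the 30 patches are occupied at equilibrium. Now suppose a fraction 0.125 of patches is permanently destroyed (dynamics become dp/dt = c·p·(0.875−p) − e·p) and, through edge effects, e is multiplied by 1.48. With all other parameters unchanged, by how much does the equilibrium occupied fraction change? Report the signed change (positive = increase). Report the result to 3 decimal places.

Observed p* = 26/30 = 0.86667.
Balance c(1−p*) = e gives c = e/(1 − 0.86667) = 0.125/0.13333 = 0.93752.
New p* = 0.875 − e/c = 0.875 − 0.18500/0.93752 = 0.67767.
Δp* = 0.67767 − 0.86667 = -0.18900.

-0.189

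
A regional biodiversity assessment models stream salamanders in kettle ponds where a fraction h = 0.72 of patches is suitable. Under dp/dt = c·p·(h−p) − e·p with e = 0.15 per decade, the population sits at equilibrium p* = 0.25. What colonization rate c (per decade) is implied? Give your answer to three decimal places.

At equilibrium c(h−p*) = e, so c = e/(h−p*).
c = 0.15/(0.72 − 0.25) = 0.15/0.4700 = 0.3191.

0.319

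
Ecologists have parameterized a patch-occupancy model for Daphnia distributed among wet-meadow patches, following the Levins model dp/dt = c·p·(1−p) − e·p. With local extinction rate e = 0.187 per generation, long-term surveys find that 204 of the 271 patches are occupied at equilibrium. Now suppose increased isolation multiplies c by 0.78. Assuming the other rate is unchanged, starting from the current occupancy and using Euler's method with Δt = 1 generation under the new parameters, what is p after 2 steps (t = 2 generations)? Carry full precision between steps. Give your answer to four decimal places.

0.7053

Observed p* = 204/271 = 0.75277.
Balance c(1−p*) = e gives c = e/(1 − 0.75277) = 0.187/0.24723 = 0.75637.
Starting from p₀ = 0.75277; update p ← p + (dp/dt)·Δt with the new parameters.
  1  |  dp/dt·Δt = -0.030969  |  p_1 = 0.721799
  2  |  dp/dt·Δt = -0.016507  |  p_2 = 0.705292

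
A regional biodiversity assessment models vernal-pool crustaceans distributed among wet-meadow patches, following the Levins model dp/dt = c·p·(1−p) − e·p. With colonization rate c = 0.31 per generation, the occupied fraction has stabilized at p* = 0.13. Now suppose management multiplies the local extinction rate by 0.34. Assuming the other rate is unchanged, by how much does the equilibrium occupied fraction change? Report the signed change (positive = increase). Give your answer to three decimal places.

0.574

Balance c(1−p*) = e gives e = 0.31×(1 − 0.13000) = 0.26970.
New p* = 1 − e/c = 1 − 0.09170/0.31000 = 0.70419.
Δp* = 0.70419 − 0.13000 = +0.57419.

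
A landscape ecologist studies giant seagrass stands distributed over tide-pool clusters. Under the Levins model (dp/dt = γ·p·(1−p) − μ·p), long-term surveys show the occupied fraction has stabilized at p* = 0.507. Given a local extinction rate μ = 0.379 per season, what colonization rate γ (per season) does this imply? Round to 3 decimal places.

0.769

At equilibrium γ(1−p*) = μ, so γ = μ/(1−p*).
γ = 0.379/(1 − 0.507) = 0.379/0.4930 = 0.7688.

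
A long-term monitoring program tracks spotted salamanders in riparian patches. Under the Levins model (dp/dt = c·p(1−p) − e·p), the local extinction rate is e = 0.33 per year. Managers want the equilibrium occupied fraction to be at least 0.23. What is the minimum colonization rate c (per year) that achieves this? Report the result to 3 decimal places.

0.429

p* = 1 − e/c ≥ 0.23 requires e/c ≤ 0.7700, i.e. c ≥ e/0.7700.
c_min = 0.33/0.7700 = 0.4286.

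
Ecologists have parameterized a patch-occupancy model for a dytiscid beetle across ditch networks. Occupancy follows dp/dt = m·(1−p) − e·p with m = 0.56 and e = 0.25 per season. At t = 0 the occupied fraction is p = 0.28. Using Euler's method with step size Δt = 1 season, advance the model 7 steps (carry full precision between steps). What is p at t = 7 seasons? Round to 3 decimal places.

Update rule: p ← p + [m·(1−p) − e·p]·Δt with Δt = 1.
t = 1: p = 0.28000 + (+0.33320) = 0.61320
t = 2: p = 0.61320 + (+0.06331) = 0.67651
t = 3: p = 0.67651 + (+0.01203) = 0.68854
t = 4: p = 0.68854 + (+0.00229) = 0.69082
t = 5: p = 0.69082 + (+0.00043) = 0.69126
t = 6: p = 0.69126 + (+0.00008) = 0.69134
t = 7: p = 0.69134 + (+0.00002) = 0.69135

0.691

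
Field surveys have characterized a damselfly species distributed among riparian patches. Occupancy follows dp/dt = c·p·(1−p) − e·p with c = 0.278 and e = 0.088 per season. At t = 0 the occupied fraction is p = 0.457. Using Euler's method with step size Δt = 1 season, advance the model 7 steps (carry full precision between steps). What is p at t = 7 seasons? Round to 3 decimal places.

0.610

Update rule: p ← p + [c·p·(1−p) − e·p]·Δt with Δt = 1.
p: 0.45700 → 0.48577  (Δp = +0.02877)
p: 0.48577 → 0.51247  (Δp = +0.02670)
p: 0.51247 → 0.53683  (Δp = +0.02436)
p: 0.53683 → 0.55871  (Δp = +0.02188)
p: 0.55871 → 0.57808  (Δp = +0.01938)
p: 0.57808 → 0.59502  (Δp = +0.01693)
p: 0.59502 → 0.60965  (Δp = +0.01463)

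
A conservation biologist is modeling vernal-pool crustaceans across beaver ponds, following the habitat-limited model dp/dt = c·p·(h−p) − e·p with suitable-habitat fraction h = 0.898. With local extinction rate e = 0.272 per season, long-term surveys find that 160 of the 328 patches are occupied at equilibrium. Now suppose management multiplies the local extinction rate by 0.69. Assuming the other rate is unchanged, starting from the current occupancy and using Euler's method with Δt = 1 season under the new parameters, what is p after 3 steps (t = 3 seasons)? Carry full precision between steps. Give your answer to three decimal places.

0.580

Observed p* = 160/328 = 0.48780.
Balance c(h−p*) = e gives c = e/(0.898 − 0.48780) = 0.272/0.41020 = 0.66310.
Starting from p₀ = 0.48780; update p ← p + (dp/dt)·Δt with the new parameters.
t = 1: p = 0.48780 + (+0.04113) = 0.52894
t = 2: p = 0.52894 + (+0.03017) = 0.55911
t = 3: p = 0.55911 + (+0.02071) = 0.57982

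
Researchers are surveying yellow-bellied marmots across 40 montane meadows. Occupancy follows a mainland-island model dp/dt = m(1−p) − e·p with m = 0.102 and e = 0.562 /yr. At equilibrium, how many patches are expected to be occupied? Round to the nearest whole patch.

p* = m/(m+e) = 0.102/0.6640 = 0.1536.
Expected occupied patches = N × p* = 40 × 0.1536 = 6.14 ≈ 6.

6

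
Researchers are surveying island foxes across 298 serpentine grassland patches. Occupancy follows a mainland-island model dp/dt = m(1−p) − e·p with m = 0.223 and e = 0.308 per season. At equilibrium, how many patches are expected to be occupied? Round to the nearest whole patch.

p* = m/(m+e) = 0.223/0.5310 = 0.4200.
Expected occupied patches = N × p* = 298 × 0.4200 = 125.15 ≈ 125.

125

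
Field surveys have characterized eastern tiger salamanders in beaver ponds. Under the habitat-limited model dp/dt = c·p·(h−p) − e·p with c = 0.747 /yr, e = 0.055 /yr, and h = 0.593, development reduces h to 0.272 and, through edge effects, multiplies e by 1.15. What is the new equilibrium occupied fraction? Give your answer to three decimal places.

Before: p* = h − e/c = 0.593 − 0.055/0.747 = 0.593 − 0.0736 = 0.5194.
After: c = 0.747, e = 0.06325, h = 0.272; p* = 0.272 − 0.06325/0.747 = 0.1873.

0.187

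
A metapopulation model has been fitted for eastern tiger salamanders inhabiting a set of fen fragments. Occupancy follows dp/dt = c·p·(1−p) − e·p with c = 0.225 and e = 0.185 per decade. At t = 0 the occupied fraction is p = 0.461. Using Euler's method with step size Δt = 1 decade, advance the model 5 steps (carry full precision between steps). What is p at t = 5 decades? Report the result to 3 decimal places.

0.352

Update rule: p ← p + [c·p·(1−p) − e·p]·Δt with Δt = 1.
p: 0.46100 → 0.43162  (Δp = -0.02938)
p: 0.43162 → 0.40697  (Δp = -0.02465)
p: 0.40697 → 0.38598  (Δp = -0.02099)
p: 0.38598 → 0.36790  (Δp = -0.01808)
p: 0.36790 → 0.35216  (Δp = -0.01574)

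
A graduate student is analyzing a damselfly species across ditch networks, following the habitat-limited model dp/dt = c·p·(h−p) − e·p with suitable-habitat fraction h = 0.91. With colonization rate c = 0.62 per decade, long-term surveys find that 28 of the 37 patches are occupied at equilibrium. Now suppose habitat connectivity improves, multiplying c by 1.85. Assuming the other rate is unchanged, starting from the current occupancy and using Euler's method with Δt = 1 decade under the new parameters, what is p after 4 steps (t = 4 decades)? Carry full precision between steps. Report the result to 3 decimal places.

0.827

Observed p* = 28/37 = 0.75676.
Balance c(h−p*) = e gives e = 0.62×(0.91 − 0.75676) = 0.09501.
Starting from p₀ = 0.75676; update p ← p + (dp/dt)·Δt with the new parameters.
p: 0.75676 → 0.81787  (Δp = +0.06112)
p: 0.81787 → 0.82659  (Δp = +0.00872)
p: 0.82659 → 0.82714  (Δp = +0.00055)
p: 0.82714 → 0.82716  (Δp = +0.00003)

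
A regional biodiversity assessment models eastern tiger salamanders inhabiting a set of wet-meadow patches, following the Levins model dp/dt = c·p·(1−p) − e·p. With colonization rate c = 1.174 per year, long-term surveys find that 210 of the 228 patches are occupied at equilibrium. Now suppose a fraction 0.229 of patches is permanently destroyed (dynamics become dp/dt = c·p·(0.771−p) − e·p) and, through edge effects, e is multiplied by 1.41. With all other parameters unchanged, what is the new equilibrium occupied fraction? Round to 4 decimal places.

0.6597

Observed p* = 210/228 = 0.92105.
Balance c(1−p*) = e gives e = 1.174×(1 − 0.92105) = 0.09269.
New p* = 0.771 − e/c = 0.771 − 0.13069/1.17400 = 0.65968.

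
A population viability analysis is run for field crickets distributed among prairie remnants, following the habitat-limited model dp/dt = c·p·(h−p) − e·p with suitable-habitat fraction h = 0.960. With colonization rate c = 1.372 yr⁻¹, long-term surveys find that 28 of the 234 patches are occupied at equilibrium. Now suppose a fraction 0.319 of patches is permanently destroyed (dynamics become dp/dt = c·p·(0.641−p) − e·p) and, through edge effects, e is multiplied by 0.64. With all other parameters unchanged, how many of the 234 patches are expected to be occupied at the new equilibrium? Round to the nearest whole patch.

Observed p* = 28/234 = 0.11966.
Balance c(h−p*) = e gives e = 1.372×(0.96 − 0.11966) = 1.15295.
New p* = 0.641 − e/c = 0.641 − 0.73789/1.37200 = 0.10318.
Expected occupied = 234 × 0.10318 = 24.14 ≈ 24.

24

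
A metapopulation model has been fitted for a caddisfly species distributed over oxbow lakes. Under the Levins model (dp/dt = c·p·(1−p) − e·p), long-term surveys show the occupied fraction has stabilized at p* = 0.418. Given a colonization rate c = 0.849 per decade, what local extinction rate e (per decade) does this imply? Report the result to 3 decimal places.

At equilibrium c(1−p*) = e.
e = 0.849 × (1 − 0.418) = 0.849 × 0.5820 = 0.4941.

0.494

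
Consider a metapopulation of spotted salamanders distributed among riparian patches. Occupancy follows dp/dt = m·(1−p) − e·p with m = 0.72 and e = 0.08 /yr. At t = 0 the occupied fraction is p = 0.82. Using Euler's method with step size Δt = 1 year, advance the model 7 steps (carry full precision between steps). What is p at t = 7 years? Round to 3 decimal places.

0.900

Update rule: p ← p + [m·(1−p) − e·p]·Δt with Δt = 1.
step 1: Δp = +0.06400, p = 0.88400
step 2: Δp = +0.01280, p = 0.89680
step 3: Δp = +0.00256, p = 0.89936
step 4: Δp = +0.00051, p = 0.89987
step 5: Δp = +0.00010, p = 0.89997
step 6: Δp = +0.00002, p = 0.89999
step 7: Δp = +0.00000, p = 0.90000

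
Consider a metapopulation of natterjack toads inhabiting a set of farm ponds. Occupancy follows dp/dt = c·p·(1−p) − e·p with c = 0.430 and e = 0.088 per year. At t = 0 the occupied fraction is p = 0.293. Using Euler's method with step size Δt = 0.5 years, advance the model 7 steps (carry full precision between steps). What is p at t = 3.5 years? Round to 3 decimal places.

0.524

Update rule: p ← p + [c·p·(1−p) − e·p]·Δt with Δt = 0.5.
step 1: Δp = +0.03165, p = 0.32465
step 2: Δp = +0.03285, p = 0.35750
step 3: Δp = +0.03365, p = 0.39115
step 4: Δp = +0.03399, p = 0.42515
step 5: Δp = +0.03384, p = 0.45899
step 6: Δp = +0.03319, p = 0.49218
step 7: Δp = +0.03208, p = 0.52426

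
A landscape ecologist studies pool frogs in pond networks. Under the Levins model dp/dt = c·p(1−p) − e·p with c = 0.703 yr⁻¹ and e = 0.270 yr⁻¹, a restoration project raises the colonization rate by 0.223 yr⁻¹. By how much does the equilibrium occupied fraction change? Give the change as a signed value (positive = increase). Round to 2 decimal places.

0.09

Before: p* = 1 − 0.270/0.703 = 0.6159.
After the change, c = 0.926, e = 0.27, so p* = 1 − 0.27/0.926 = 0.7084.
Δp* = 0.7084 − 0.6159 = +0.0925.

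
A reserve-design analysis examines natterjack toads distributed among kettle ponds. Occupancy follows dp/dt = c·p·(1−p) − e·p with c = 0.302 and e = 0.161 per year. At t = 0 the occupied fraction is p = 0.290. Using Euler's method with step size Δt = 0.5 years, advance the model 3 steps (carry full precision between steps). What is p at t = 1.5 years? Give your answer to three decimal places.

0.313

Update rule: p ← p + [c·p·(1−p) − e·p]·Δt with Δt = 0.5.
  1  |  dp/dt·Δt = +0.007746  |  p_1 = 0.297746
  2  |  dp/dt·Δt = +0.007605  |  p_2 = 0.305350
  3  |  dp/dt·Δt = +0.007448  |  p_3 = 0.312799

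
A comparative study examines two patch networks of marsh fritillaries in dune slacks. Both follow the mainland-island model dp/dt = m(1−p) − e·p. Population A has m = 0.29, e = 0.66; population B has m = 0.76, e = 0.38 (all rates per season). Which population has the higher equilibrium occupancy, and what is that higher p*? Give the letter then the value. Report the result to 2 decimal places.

A: p*_A = m/(m+e) = 0.29/0.9500 = 0.3053.
B: p*_B = 0.76/1.1400 = 0.6667.
B is higher at 0.6667.

B, 0.67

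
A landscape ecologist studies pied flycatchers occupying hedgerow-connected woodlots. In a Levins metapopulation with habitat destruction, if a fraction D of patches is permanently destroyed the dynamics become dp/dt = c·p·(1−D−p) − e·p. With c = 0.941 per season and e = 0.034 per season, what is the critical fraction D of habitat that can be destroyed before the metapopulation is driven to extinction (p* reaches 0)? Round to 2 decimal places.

0.96

The nontrivial equilibrium is p* = (1−D) − e/c; extinction occurs when this hits zero.
So D_crit = 1 − e/c = 1 − 0.034/0.941 = 1 − 0.0361 = 0.9639.
Note this equals the original equilibrium occupancy — the Levins extinction-debt result.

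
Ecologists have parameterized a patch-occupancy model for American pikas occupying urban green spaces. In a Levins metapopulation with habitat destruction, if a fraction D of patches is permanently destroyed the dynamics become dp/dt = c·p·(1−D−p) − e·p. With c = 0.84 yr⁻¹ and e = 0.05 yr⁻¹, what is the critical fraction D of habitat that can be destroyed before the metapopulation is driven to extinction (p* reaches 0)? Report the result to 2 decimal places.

The nontrivial equilibrium is p* = (1−D) − e/c; extinction occurs when this hits zero.
So D_crit = 1 − e/c = 1 − 0.05/0.84 = 1 − 0.0595 = 0.9405.
This equals the undisturbed p*, a classic result of Lande's extension.

0.94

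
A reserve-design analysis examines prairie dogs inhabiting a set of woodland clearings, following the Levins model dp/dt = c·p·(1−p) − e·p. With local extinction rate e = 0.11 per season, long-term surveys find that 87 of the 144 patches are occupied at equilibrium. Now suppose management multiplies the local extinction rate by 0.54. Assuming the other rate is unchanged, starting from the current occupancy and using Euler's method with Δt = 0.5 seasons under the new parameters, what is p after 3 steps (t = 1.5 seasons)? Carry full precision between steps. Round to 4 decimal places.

Observed p* = 87/144 = 0.60417.
Balance c(1−p*) = e gives c = e/(1 − 0.60417) = 0.11/0.39583 = 0.27789.
Starting from p₀ = 0.60417; update p ← p + (dp/dt)·Δt with the new parameters.
t = 0.5: p = 0.60417 + (+0.01529) = 0.61945
t = 1: p = 0.61945 + (+0.01436) = 0.63381
t = 1.5: p = 0.63381 + (+0.01342) = 0.64723

0.6472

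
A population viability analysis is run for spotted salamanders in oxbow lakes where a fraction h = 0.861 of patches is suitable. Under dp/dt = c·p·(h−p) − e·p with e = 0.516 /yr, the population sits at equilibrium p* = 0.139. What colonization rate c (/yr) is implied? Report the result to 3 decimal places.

At equilibrium c(h−p*) = e, so c = e/(h−p*).
c = 0.516/(0.861 − 0.139) = 0.516/0.7220 = 0.7147.

0.715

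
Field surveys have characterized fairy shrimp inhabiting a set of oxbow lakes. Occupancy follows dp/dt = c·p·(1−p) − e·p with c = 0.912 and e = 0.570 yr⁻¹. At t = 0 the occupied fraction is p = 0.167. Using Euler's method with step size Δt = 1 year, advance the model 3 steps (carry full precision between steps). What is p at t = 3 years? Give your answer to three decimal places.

Update rule: p ← p + [c·p·(1−p) − e·p]·Δt with Δt = 1.
step 1: Δp = +0.03168, p = 0.19868
step 2: Δp = +0.03195, p = 0.23063
step 3: Δp = +0.03037, p = 0.26099

0.261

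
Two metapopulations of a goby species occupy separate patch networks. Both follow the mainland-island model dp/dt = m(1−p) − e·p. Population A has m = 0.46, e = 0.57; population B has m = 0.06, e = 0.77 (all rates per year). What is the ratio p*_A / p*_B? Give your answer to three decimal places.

6.178

A: p*_A = m/(m+e) = 0.46/1.0300 = 0.4466.
B: p*_B = 0.06/0.8300 = 0.0723.
p*_A / p*_B = 0.4466/0.0723 = 6.1780.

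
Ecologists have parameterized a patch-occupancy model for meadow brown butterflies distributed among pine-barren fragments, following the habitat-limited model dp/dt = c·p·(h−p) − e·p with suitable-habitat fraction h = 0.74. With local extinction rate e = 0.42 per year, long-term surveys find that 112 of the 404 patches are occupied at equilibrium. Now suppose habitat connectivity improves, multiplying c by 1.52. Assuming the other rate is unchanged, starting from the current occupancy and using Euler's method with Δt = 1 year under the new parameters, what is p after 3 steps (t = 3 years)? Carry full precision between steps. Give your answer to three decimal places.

Observed p* = 112/404 = 0.27723.
Balance c(h−p*) = e gives c = e/(0.74 − 0.27723) = 0.42/0.46277 = 0.90757.
Starting from p₀ = 0.27723; update p ← p + (dp/dt)·Δt with the new parameters.
p: 0.27723 → 0.33777  (Δp = +0.06055)
p: 0.33777 → 0.38333  (Δp = +0.04556)
p: 0.38333 → 0.41094  (Δp = +0.02761)

0.411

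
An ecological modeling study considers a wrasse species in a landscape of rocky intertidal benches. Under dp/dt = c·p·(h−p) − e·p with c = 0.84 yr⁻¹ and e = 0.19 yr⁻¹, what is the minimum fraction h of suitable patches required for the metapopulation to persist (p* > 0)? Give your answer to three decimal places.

p* = h − e/c is positive only when h > e/c.
h_min = e/c = 0.19/0.84 = 0.2262.

0.226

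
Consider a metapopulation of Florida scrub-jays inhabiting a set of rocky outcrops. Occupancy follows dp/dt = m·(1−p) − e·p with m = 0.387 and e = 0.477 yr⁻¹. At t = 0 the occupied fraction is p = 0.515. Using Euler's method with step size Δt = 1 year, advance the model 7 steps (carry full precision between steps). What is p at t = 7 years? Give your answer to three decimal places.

0.448

Update rule: p ← p + [m·(1−p) − e·p]·Δt with Δt = 1.
p: 0.51500 → 0.45704  (Δp = -0.05796)
p: 0.45704 → 0.44916  (Δp = -0.00788)
p: 0.44916 → 0.44809  (Δp = -0.00107)
p: 0.44809 → 0.44794  (Δp = -0.00015)
p: 0.44794 → 0.44792  (Δp = -0.00002)
p: 0.44792 → 0.44792  (Δp = -0.00000)
p: 0.44792 → 0.44792  (Δp = -0.00000)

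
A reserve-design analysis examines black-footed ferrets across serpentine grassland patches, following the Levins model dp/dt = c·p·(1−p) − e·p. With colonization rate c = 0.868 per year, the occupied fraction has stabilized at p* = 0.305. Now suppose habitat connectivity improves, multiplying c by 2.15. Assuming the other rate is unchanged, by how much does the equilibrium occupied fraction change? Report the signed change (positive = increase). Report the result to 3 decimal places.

0.372

Balance c(1−p*) = e gives e = 0.868×(1 − 0.30500) = 0.60326.
New p* = 1 − e/c = 1 − 0.60326/1.86620 = 0.67674.
Δp* = 0.67674 − 0.30500 = +0.37174.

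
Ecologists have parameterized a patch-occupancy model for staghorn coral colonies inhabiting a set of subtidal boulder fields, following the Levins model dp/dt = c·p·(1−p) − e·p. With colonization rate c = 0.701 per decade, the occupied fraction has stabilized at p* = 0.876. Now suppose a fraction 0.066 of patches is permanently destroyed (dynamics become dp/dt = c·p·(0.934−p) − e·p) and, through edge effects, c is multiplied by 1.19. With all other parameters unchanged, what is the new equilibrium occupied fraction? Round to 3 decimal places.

0.830

Balance c(1−p*) = e gives e = 0.701×(1 − 0.87600) = 0.08692.
New p* = 0.934 − e/c = 0.934 − 0.08692/0.83419 = 0.82980.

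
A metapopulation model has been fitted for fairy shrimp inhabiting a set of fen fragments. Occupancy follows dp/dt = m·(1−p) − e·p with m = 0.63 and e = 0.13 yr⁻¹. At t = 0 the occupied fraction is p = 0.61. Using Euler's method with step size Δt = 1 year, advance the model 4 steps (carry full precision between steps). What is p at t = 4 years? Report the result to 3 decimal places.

Update rule: p ← p + [m·(1−p) − e·p]·Δt with Δt = 1.
  1  |  dp/dt·Δt = +0.166400  |  p_1 = 0.776400
  2  |  dp/dt·Δt = +0.039936  |  p_2 = 0.816336
  3  |  dp/dt·Δt = +0.009585  |  p_3 = 0.825921
  4  |  dp/dt·Δt = +0.002300  |  p_4 = 0.828221

0.828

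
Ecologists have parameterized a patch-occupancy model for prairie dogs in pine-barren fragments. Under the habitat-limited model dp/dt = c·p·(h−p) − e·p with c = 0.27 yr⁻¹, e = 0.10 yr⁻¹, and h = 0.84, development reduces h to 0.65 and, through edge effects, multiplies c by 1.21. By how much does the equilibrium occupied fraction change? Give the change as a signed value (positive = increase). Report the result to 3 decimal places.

-0.126

Before: p* = h − e/c = 0.84 − 0.10/0.27 = 0.84 − 0.3704 = 0.4696.
After: c = 0.3267, e = 0.1, h = 0.65; p* = 0.65 − 0.1/0.3267 = 0.3439.
Δp* = 0.3439 − 0.4696 = -0.1257.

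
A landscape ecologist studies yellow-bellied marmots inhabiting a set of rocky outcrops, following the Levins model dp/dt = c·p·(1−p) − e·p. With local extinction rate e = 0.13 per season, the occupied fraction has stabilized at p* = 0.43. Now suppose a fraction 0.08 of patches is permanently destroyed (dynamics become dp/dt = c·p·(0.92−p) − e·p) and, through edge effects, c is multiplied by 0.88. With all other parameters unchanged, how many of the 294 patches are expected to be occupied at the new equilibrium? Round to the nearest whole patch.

Balance c(1−p*) = e gives c = e/(1 − 0.43000) = 0.13/0.57000 = 0.22807.
New p* = 0.92 − e/c = 0.92 − 0.13000/0.20070 = 0.27227.
Expected occupied = 294 × 0.27227 = 80.05 ≈ 80.

80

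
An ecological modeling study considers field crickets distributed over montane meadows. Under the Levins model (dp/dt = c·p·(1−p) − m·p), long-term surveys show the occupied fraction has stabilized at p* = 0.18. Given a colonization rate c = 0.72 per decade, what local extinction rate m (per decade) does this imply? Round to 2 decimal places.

At equilibrium c(1−p*) = m.
m = 0.72 × (1 − 0.18) = 0.72 × 0.8200 = 0.5904.

0.59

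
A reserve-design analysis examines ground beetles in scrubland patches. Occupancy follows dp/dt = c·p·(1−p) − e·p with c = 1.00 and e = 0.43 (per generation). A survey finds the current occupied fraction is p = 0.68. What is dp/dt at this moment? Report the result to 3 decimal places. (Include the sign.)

Colonization term: c·p·(1−p) = 1.00×0.68×0.3200 = 0.21760.
Extinction term: e·p = 0.29240.
dp/dt = 0.21760 − 0.29240 = -0.07480.

-0.075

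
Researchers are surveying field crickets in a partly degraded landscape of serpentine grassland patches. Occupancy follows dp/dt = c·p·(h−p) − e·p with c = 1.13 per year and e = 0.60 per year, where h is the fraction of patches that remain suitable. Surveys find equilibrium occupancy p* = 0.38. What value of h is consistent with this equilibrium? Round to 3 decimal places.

At equilibrium c(h−p*) = e, so h = p* + e/c.
h = 0.38 + 0.60/1.13 = 0.38 + 0.5310 = 0.9110.

0.911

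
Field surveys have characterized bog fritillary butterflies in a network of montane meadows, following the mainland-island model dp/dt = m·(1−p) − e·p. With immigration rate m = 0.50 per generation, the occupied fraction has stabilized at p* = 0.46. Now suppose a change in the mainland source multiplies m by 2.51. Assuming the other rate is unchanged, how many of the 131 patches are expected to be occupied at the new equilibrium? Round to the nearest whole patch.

Balance m(1−p*) = e·p* gives e = m(1−p*)/p* = 0.50×0.54000/0.46000 = 0.58696.
New p* = m/(m+e) = 1.25500/(1.25500+0.58696) = 0.68134.
Expected occupied = 131 × 0.68134 = 89.26 ≈ 89.

89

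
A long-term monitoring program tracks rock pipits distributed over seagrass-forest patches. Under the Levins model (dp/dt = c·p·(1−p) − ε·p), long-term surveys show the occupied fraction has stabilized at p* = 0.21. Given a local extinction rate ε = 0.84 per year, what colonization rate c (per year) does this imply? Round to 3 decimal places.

1.063

At equilibrium c(1−p*) = ε, so c = ε/(1−p*).
c = 0.84/(1 − 0.21) = 0.84/0.7900 = 1.0633.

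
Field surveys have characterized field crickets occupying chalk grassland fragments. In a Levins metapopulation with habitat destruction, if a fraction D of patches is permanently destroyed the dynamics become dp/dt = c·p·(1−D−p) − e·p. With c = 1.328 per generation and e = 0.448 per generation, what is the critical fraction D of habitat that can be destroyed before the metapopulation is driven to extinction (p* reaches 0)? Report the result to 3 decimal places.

The nontrivial equilibrium is p* = (1−D) − e/c; extinction occurs when this hits zero.
So D_crit = 1 − e/c = 1 − 0.448/1.328 = 1 − 0.3373 = 0.6627.
Note this equals the original equilibrium occupancy — the Levins extinction-debt result.

0.663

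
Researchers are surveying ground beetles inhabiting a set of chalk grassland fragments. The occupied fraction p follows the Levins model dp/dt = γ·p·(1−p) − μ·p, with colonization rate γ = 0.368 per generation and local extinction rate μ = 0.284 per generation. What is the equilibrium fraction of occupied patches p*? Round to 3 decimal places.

At equilibrium, colonization balances extinction: γ·p*·(1−p*) = μ·p*.
So p* = 1 − μ/γ = 1 − 0.284/0.368 = 1 − 0.7717 = 0.2283.

0.228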